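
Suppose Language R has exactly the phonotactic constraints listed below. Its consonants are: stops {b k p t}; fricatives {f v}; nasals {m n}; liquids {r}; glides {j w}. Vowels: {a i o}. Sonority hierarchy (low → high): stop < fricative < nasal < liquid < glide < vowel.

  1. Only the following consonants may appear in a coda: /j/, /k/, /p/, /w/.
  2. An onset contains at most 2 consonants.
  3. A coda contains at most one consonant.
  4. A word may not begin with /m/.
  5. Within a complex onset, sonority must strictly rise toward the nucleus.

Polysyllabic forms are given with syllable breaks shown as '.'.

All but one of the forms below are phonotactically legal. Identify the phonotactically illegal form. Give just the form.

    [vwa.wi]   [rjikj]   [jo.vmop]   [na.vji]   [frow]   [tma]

[rjikj]

[vwa.wi] — σ1 onset /vw/ (2→5 rises), coda /∅/ ok; σ2 onset /w/, coda /∅/ ok → phonotactically legal
[rjikj] — violates constraint 3: syllable 1 coda /kj/ has 2 consonants (> 1) → phonotactically illegal
[jo.vmop] — σ1 onset /j/, coda /∅/ ok; σ2 onset /vm/ (2→3 rises), coda /p/ ok → phonotactically legal
[na.vji] — σ1 onset /n/, coda /∅/ ok; σ2 onset /vj/ (2→5 rises), coda /∅/ ok → phonotactically legal
[frow] — σ1 onset /fr/ (2→4 rises), coda /w/ ok → phonotactically legal
[tma] — σ1 onset /tm/ (1→3 rises), coda /∅/ ok → phonotactically legal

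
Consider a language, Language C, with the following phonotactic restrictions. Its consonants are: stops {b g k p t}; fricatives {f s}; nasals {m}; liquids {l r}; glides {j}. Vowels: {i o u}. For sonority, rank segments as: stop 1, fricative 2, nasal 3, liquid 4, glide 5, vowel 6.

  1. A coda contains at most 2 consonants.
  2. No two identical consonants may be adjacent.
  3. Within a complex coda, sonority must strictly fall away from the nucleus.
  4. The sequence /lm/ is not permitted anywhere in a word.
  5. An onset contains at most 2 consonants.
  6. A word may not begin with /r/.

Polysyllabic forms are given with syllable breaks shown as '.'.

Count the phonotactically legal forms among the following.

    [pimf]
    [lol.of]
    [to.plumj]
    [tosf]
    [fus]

[pimf] — σ1 onset /p/, coda /mf/ (3→2 falls) ok → phonotactically legal
[lol.of] — σ1 onset /l/, coda /l/ ok; σ2 onset /∅/, coda /f/ ok → phonotactically legal
[to.plumj] — violates constraint 3: syllable 2 coda /mj/: /m/ (nasal, 3) → /j/ (glide, 5) does not fall → phonotactically illegal
[tosf] — violates constraint 3: syllable 1 coda /sf/: /s/ (fricative, 2) → /f/ (fricative, 2) does not fall → phonotactically illegal
[fus] — σ1 onset /f/, coda /s/ ok → phonotactically legal
Phonotactically legal: [pimf], [lol.of], [fus] → 3.

3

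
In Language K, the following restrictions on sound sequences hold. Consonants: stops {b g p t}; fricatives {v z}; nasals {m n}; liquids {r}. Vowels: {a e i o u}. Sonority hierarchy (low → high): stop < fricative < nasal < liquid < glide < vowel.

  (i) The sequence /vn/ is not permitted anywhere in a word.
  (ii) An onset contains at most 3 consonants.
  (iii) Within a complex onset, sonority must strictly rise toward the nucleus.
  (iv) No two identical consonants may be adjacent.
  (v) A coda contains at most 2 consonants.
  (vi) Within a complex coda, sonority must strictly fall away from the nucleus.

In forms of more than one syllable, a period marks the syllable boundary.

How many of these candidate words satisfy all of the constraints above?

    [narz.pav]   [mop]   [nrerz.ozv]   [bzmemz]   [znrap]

[narz.pav] — σ1 onset /n/, coda /rz/ (4→2 falls) ok; σ2 onset /p/, coda /v/ ok → phonotactically legal
[mop] — σ1 onset /m/, coda /p/ ok → phonotactically legal
[nrerz.ozv] — violates constraint (vi): syllable 2 coda /zv/: /z/ (fricative, 2) → /v/ (fricative, 2) does not fall → phonotactically illegal
[bzmemz] — σ1 onset /bzm/ (1→2→3 rises), coda /mz/ (3→2 falls) ok → phonotactically legal
[znrap] — σ1 onset /znr/ (2→3→4 rises), coda /p/ ok → phonotactically legal
Phonotactically legal: [narz.pav], [mop], [bzmemz], [znrap] → 4.

4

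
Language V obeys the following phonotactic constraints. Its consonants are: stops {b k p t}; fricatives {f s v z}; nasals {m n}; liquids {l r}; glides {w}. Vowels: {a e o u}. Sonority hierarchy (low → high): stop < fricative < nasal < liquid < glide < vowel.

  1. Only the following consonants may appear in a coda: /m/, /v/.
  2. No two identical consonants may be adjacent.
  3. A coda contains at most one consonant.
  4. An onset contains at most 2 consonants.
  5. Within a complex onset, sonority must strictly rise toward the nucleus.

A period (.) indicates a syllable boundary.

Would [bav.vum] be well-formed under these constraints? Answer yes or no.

[bav.vum] — violates constraint 2: adjacent identical consonants /vv/ → ill-formed

no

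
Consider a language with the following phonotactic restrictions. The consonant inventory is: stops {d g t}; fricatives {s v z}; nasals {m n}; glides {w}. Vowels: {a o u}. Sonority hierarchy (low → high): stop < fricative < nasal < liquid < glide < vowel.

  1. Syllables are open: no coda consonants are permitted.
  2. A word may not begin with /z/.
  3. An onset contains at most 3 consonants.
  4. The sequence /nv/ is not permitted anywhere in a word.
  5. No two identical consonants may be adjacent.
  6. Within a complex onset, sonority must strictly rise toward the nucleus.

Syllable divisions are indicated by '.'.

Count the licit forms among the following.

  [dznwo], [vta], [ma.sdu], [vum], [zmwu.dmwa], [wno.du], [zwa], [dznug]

0

[dznwo] — violates constraint 3: syllable 1 onset /dznw/ has 4 consonants (> 3) → illicit
[vta] — violates constraint 6: syllable 1 onset /vt/: /v/ (fricative, 2) → /t/ (stop, 1) does not rise → illicit
[ma.sdu] — violates constraint 6: syllable 2 onset /sd/: /s/ (fricative, 2) → /d/ (stop, 1) does not rise → illicit
[vum] — violates constraint 1: syllable 1 coda /m/ has 1 consonant (> 0) → illicit
[zmwu.dmwa] — violates constraint 2: word begins with /z/ → illicit
[wno.du] — violates constraint 6: syllable 1 onset /wn/: /w/ (glide, 5) → /n/ (nasal, 3) does not rise → illicit
[zwa] — violates constraint 2: word begins with /z/ → illicit
[dznug] — violates constraint 1: syllable 1 coda /g/ has 1 consonant (> 0) → illicit
No form is licit → 0.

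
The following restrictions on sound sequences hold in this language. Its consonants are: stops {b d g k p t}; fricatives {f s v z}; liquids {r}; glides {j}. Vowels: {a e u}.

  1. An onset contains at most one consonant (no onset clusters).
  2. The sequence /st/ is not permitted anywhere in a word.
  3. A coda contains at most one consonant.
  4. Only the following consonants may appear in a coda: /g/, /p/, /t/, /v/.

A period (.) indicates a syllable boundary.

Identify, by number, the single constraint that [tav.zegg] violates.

3

[tav.zegg]: syllable 2 coda /gg/ has 2 consonants (> 1).
This is a violation of constraint 3: "A coda contains at most one consonant."
The remaining constraints (1, 2, 4) are satisfied.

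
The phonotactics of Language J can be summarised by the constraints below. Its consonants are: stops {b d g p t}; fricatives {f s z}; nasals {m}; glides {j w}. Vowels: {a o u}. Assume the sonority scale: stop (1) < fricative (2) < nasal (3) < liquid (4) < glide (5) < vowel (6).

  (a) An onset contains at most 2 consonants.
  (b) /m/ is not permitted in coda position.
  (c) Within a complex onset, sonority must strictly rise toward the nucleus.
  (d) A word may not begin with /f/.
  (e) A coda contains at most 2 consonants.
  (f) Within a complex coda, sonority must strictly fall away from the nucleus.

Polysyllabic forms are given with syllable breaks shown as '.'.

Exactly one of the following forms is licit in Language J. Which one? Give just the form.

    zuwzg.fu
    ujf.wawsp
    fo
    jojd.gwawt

zuwzg.fu — violates constraint (e): syllable 1 coda /wzg/ has 3 consonants (> 2) → illicit
ujf.wawsp — violates constraint (e): syllable 2 coda /wsp/ has 3 consonants (> 2) → illicit
fo — violates constraint (d): word begins with /f/ → illicit
jojd.gwawt — σ1 onset /j/, coda /jd/ (5→1 falls) ok; σ2 onset /gw/ (1→5 rises), coda /wt/ (5→1 falls) ok → licit

jojd.gwawt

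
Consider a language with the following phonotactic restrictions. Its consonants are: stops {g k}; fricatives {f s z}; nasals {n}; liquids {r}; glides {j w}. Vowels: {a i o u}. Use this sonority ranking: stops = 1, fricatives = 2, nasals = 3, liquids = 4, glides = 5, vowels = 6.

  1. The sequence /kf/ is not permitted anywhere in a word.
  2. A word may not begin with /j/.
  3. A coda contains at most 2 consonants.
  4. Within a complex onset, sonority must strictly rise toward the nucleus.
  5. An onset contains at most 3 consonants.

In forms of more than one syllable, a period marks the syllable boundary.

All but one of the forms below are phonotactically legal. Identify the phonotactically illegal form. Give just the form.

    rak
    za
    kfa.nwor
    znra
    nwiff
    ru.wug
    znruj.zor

rak — σ1 onset /r/, coda /k/ ok → phonotactically legal
za — σ1 onset /z/, coda /∅/ ok → phonotactically legal
kfa.nwor — violates constraint 1: contains banned sequence /kf/ → phonotactically illegal
znra — σ1 onset /znr/ (2→3→4 rises), coda /∅/ ok → phonotactically legal
nwiff — σ1 onset /nw/ (3→5 rises), coda /ff/ (2C) ok → phonotactically legal
ru.wug — σ1 onset /r/, coda /∅/ ok; σ2 onset /w/, coda /g/ ok → phonotactically legal
znruj.zor — σ1 onset /znr/ (2→3→4 rises), coda /j/ ok; σ2 onset /z/, coda /r/ ok → phonotactically legal

kfa.nwor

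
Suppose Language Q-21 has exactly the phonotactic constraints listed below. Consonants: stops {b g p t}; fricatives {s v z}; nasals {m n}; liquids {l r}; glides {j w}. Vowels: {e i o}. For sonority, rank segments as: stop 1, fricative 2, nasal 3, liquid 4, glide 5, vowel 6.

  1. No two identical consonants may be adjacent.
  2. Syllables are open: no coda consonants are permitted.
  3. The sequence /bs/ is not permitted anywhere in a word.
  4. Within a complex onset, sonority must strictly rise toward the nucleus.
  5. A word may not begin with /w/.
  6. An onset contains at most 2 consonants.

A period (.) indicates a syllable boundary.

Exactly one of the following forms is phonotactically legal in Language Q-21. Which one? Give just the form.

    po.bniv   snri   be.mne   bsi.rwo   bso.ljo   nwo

po.bniv — violates constraint 2: syllable 2 coda /v/ has 1 consonant (> 0) → phonotactically illegal
snri — violates constraint 6: syllable 1 onset /snr/ has 3 consonants (> 2) → phonotactically illegal
be.mne — violates constraint 4: syllable 2 onset /mn/: /m/ (nasal, 3) → /n/ (nasal, 3) does not rise → phonotactically illegal
bsi.rwo — violates constraint 3: contains banned sequence /bs/ → phonotactically illegal
bso.ljo — violates constraint 3: contains banned sequence /bs/ → phonotactically illegal
nwo — σ1 onset /nw/ (3→5 rises), coda /∅/ ok → phonotactically legal

nwo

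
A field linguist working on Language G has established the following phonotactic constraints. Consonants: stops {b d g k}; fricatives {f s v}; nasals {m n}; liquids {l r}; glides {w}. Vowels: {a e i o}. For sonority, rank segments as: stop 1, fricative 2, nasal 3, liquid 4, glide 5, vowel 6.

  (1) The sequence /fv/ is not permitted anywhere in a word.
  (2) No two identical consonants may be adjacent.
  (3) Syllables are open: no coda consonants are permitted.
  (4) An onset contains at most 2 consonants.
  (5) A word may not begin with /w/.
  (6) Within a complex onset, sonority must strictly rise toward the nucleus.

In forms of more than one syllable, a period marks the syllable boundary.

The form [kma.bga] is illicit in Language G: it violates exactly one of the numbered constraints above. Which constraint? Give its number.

[kma.bga]: syllable 2 onset /bg/: /b/ (stop, 1) → /g/ (stop, 1) does not rise.
This is a violation of constraint 6: "Within a complex onset, sonority must strictly rise toward the nucleus."
The remaining constraints (1, 2, 3, 4, 5) are satisfied.

6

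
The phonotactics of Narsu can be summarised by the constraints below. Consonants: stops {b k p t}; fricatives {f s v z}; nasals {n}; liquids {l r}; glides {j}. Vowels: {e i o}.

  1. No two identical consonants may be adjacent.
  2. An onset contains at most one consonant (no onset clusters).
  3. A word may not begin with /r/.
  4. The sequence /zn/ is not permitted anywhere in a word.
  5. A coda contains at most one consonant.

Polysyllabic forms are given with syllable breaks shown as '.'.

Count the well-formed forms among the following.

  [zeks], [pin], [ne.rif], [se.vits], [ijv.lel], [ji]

3

[zeks] — violates constraint 5: syllable 1 coda /ks/ has 2 consonants (> 1) → ill-formed
[pin] — σ1 onset /p/, coda /n/ ok → well-formed
[ne.rif] — σ1 onset /n/, coda /∅/ ok; σ2 onset /r/, coda /f/ ok → well-formed
[se.vits] — violates constraint 5: syllable 2 coda /ts/ has 2 consonants (> 1) → ill-formed
[ijv.lel] — violates constraint 5: syllable 1 coda /jv/ has 2 consonants (> 1) → ill-formed
[ji] — σ1 onset /j/, coda /∅/ ok → well-formed
Well-formed: [pin], [ne.rif], [ji] → 3.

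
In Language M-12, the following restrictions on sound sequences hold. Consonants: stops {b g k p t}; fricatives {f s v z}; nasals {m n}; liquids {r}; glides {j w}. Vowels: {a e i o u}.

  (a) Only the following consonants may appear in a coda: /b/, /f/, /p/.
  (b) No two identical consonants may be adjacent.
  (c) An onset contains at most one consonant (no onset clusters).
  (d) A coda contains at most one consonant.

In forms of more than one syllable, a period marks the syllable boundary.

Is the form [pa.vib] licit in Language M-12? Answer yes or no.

yes

[pa.vib] — σ1 onset /p/, coda /∅/ ok; σ2 onset /v/, coda /b/ ok → licit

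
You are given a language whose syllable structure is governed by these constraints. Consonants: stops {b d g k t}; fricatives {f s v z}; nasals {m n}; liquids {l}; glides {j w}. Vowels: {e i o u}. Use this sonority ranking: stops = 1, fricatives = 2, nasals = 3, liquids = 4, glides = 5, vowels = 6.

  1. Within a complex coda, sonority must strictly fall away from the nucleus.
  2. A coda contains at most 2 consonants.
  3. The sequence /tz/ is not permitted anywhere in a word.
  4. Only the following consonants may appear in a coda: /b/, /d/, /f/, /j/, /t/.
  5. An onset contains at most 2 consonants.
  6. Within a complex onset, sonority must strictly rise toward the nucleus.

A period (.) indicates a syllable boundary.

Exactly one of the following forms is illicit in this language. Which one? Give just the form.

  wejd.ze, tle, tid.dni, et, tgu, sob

tgu

wejd.ze — σ1 onset /w/, coda /jd/ (5→1 falls) ok; σ2 onset /z/, coda /∅/ ok → licit
tle — σ1 onset /tl/ (1→4 rises), coda /∅/ ok → licit
tid.dni — σ1 onset /t/, coda /d/ ok; σ2 onset /dn/ (1→3 rises), coda /∅/ ok → licit
et — σ1 onset /∅/, coda /t/ ok → licit
tgu — violates constraint 6: syllable 1 onset /tg/: /t/ (stop, 1) → /g/ (stop, 1) does not rise → illicit
sob — σ1 onset /s/, coda /b/ ok → licit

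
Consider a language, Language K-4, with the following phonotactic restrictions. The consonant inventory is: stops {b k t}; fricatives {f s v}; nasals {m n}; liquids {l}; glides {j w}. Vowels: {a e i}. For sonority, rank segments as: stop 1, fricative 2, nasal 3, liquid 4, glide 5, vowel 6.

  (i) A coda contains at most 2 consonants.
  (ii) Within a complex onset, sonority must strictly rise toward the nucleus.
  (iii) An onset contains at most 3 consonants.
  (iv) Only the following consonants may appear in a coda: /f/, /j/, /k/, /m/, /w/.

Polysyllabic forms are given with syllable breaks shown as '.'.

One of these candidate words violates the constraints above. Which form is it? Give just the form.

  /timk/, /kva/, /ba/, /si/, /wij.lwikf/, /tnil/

/tnil/

/timk/ — σ1 onset /t/, coda /mk/ (2C) ok → permitted
/kva/ — σ1 onset /kv/ (1→2 rises), coda /∅/ ok → permitted
/ba/ — σ1 onset /b/, coda /∅/ ok → permitted
/si/ — σ1 onset /s/, coda /∅/ ok → permitted
/wij.lwikf/ — σ1 onset /w/, coda /j/ ok; σ2 onset /lw/ (4→5 rises), coda /kf/ (2C) ok → permitted
/tnil/ — violates constraint (iv): syllable 1 coda contains /l/, which is not a licensed coda consonant → not permitted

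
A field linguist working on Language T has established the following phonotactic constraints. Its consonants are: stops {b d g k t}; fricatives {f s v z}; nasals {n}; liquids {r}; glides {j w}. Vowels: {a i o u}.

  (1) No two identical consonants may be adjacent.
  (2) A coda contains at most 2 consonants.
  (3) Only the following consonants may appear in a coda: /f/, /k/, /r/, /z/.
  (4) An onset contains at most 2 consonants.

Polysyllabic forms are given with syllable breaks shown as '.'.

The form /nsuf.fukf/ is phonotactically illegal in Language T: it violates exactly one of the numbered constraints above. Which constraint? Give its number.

1

/nsuf.fukf/: adjacent identical consonants /ff/.
This is a violation of constraint 1: "No two identical consonants may be adjacent."
The remaining constraints (2, 3, 4) are satisfied.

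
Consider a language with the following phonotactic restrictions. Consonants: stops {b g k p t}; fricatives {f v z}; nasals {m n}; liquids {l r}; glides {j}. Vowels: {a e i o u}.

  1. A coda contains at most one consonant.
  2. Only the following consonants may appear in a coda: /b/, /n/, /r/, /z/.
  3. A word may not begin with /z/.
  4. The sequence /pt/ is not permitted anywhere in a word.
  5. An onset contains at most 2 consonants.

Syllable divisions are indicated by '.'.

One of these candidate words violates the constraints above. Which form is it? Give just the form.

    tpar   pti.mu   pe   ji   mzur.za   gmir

tpar — σ1 onset /tp/ (2C), coda /r/ ok → permitted
pti.mu — violates constraint 4: contains banned sequence /pt/ → not permitted
pe — σ1 onset /p/, coda /∅/ ok → permitted
ji — σ1 onset /j/, coda /∅/ ok → permitted
mzur.za — σ1 onset /mz/ (2C), coda /r/ ok; σ2 onset /z/, coda /∅/ ok → permitted
gmir — σ1 onset /gm/ (2C), coda /r/ ok → permitted

pti.mu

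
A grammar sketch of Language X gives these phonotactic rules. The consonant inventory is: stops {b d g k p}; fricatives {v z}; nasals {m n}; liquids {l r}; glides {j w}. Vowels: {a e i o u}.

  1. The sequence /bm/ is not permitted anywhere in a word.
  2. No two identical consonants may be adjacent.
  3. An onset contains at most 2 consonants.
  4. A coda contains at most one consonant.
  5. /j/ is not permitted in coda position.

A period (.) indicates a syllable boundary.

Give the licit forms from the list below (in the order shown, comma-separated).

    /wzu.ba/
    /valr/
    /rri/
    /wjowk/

/wzu.ba/

/wzu.ba/ — σ1 onset /wz/ (2C), coda /∅/ ok; σ2 onset /b/, coda /∅/ ok → licit
/valr/ — violates constraint 4: syllable 1 coda /lr/ has 2 consonants (> 1) → illicit
/rri/ — violates constraint 2: adjacent identical consonants /rr/ → illicit
/wjowk/ — violates constraint 4: syllable 1 coda /wk/ has 2 consonants (> 1) → illicit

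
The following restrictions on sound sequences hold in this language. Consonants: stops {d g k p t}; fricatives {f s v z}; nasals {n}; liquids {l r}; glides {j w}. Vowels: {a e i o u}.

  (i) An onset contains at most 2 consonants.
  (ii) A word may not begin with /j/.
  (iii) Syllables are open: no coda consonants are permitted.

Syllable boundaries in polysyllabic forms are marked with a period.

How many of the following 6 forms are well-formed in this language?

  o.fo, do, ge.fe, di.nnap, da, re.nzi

5

o.fo — σ1 onset /∅/, coda /∅/ ok; σ2 onset /f/, coda /∅/ ok → well-formed
do — σ1 onset /d/, coda /∅/ ok → well-formed
ge.fe — σ1 onset /g/, coda /∅/ ok; σ2 onset /f/, coda /∅/ ok → well-formed
di.nnap — violates constraint (iii): syllable 2 coda /p/ has 1 consonant (> 0) → ill-formed
da — σ1 onset /d/, coda /∅/ ok → well-formed
re.nzi — σ1 onset /r/, coda /∅/ ok; σ2 onset /nz/ (2C), coda /∅/ ok → well-formed
Well-formed: o.fo, do, ge.fe, da, re.nzi → 5.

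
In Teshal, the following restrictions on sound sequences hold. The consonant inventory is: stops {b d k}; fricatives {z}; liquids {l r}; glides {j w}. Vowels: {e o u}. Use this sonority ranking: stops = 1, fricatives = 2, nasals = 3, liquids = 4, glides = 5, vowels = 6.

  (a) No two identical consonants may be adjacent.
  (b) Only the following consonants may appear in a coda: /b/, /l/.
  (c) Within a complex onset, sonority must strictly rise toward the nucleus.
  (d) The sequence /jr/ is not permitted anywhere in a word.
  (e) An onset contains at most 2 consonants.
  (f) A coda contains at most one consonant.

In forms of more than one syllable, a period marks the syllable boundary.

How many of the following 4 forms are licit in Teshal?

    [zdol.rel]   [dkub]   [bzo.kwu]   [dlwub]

1

[zdol.rel] — violates constraint (c): syllable 1 onset /zd/: /z/ (fricative, 2) → /d/ (stop, 1) does not rise → illicit
[dkub] — violates constraint (c): syllable 1 onset /dk/: /d/ (stop, 1) → /k/ (stop, 1) does not rise → illicit
[bzo.kwu] — σ1 onset /bz/ (1→2 rises), coda /∅/ ok; σ2 onset /kw/ (1→5 rises), coda /∅/ ok → licit
[dlwub] — violates constraint (e): syllable 1 onset /dlw/ has 3 consonants (> 2) → illicit
Licit: [bzo.kwu] → 1.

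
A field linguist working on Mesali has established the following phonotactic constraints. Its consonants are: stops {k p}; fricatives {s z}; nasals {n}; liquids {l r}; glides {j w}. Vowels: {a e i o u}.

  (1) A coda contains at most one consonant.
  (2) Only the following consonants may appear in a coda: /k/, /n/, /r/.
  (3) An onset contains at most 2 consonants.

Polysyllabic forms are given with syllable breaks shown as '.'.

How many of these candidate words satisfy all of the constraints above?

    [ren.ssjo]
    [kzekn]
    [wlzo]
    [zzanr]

0

[ren.ssjo] — violates constraint 3: syllable 2 onset /ssj/ has 3 consonants (> 2) → not permitted
[kzekn] — violates constraint 1: syllable 1 coda /kn/ has 2 consonants (> 1) → not permitted
[wlzo] — violates constraint 3: syllable 1 onset /wlz/ has 3 consonants (> 2) → not permitted
[zzanr] — violates constraint 1: syllable 1 coda /nr/ has 2 consonants (> 1) → not permitted
No form is permitted → 0.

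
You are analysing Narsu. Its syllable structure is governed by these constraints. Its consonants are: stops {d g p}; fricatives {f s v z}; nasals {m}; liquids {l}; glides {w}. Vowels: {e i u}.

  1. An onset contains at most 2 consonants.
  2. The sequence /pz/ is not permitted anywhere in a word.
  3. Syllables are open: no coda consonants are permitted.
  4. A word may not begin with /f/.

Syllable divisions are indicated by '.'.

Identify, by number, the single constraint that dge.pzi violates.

dge.pzi: contains banned sequence /pz/.
This is a violation of constraint 2: "The sequence /pz/ is not permitted anywhere in a word."
The remaining constraints (1, 3, 4) are satisfied.

2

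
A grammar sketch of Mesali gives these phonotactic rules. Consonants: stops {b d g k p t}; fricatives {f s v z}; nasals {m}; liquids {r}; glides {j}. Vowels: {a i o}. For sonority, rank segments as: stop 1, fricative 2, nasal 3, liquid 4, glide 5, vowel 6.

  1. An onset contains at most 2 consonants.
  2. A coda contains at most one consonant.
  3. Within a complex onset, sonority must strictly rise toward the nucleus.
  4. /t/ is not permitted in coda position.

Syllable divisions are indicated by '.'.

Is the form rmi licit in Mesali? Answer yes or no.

no

rmi — violates constraint 3: syllable 1 onset /rm/: /r/ (liquid, 4) → /m/ (nasal, 3) does not rise → illicit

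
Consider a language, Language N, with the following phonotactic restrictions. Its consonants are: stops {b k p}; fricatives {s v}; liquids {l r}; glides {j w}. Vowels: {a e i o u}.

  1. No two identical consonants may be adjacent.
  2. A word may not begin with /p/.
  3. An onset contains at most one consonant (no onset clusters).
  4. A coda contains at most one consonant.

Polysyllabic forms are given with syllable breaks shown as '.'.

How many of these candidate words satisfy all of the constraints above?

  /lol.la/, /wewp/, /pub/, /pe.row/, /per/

/lol.la/ — violates constraint 1: adjacent identical consonants /ll/ → illicit
/wewp/ — violates constraint 4: syllable 1 coda /wp/ has 2 consonants (> 1) → illicit
/pub/ — violates constraint 2: word begins with /p/ → illicit
/pe.row/ — violates constraint 2: word begins with /p/ → illicit
/per/ — violates constraint 2: word begins with /p/ → illicit
No form is licit → 0.

0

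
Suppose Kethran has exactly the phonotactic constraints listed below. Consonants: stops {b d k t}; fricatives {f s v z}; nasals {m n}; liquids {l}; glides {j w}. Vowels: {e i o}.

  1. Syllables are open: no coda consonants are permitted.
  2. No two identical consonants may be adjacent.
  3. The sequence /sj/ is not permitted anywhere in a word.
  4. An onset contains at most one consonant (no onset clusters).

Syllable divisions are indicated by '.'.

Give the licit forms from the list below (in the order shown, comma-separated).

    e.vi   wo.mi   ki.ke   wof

e.vi — σ1 onset /∅/, coda /∅/ ok; σ2 onset /v/, coda /∅/ ok → licit
wo.mi — σ1 onset /w/, coda /∅/ ok; σ2 onset /m/, coda /∅/ ok → licit
ki.ke — σ1 onset /k/, coda /∅/ ok; σ2 onset /k/, coda /∅/ ok → licit
wof — violates constraint 1: syllable 1 coda /f/ has 1 consonant (> 0) → illicit

e.vi, wo.mi, ki.ke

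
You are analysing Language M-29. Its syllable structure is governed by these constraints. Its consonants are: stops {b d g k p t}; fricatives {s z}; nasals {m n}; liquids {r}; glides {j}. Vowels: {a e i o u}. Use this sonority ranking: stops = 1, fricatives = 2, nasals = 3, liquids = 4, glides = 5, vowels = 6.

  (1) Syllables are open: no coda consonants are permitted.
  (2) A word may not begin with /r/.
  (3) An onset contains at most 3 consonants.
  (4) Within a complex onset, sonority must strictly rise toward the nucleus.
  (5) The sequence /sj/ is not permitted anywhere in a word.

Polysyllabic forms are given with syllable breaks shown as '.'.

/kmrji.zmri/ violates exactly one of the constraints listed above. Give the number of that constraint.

3

/kmrji.zmri/: syllable 1 onset /kmrj/ has 4 consonants (> 3).
This is a violation of constraint 3: "An onset contains at most 3 consonants."
The remaining constraints (1, 2, 4, 5) are satisfied.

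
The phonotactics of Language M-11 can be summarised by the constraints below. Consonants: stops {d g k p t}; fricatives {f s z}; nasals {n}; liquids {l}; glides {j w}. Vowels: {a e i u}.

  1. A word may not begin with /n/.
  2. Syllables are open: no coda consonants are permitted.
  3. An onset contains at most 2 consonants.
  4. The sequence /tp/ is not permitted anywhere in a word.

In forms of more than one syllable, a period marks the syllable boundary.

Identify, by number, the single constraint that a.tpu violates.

4

a.tpu: contains banned sequence /tp/.
This is a violation of constraint 4: "The sequence /tp/ is not permitted anywhere in a word."
The remaining constraints (1, 2, 3) are satisfied.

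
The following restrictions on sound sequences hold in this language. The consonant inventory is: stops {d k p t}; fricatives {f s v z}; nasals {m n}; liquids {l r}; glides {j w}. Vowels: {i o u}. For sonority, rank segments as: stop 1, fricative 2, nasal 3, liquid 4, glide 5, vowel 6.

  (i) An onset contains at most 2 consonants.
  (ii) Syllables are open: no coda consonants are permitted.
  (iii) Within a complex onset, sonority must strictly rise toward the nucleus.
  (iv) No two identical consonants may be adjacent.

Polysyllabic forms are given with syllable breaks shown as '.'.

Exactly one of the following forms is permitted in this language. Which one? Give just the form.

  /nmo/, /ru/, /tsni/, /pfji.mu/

/ru/

/nmo/ — violates constraint (iii): syllable 1 onset /nm/: /n/ (nasal, 3) → /m/ (nasal, 3) does not rise → not permitted
/ru/ — σ1 onset /r/, coda /∅/ ok → permitted
/tsni/ — violates constraint (i): syllable 1 onset /tsn/ has 3 consonants (> 2) → not permitted
/pfji.mu/ — violates constraint (i): syllable 1 onset /pfj/ has 3 consonants (> 2) → not permitted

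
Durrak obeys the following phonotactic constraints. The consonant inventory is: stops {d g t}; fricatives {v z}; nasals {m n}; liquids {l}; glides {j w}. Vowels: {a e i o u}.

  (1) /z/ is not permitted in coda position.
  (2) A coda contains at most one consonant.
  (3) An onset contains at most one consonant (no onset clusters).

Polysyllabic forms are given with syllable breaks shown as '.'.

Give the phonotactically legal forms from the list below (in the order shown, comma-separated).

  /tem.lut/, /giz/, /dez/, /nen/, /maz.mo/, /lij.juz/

/tem.lut/, /nen/

/tem.lut/ — σ1 onset /t/, coda /m/ ok; σ2 onset /l/, coda /t/ ok → phonotactically legal
/giz/ — violates constraint 1: syllable 1 coda contains /z/ → phonotactically illegal
/dez/ — violates constraint 1: syllable 1 coda contains /z/ → phonotactically illegal
/nen/ — σ1 onset /n/, coda /n/ ok → phonotactically legal
/maz.mo/ — violates constraint 1: syllable 1 coda contains /z/ → phonotactically illegal
/lij.juz/ — violates constraint 1: syllable 2 coda contains /z/ → phonotactically illegal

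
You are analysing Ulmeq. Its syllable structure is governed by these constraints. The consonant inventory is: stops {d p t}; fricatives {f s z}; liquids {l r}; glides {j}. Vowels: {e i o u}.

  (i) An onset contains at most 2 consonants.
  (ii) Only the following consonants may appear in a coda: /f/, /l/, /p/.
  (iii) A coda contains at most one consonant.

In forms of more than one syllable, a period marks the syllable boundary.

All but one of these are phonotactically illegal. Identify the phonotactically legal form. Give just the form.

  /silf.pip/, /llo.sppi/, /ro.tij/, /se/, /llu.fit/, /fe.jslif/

/se/

/silf.pip/ — violates constraint (iii): syllable 1 coda /lf/ has 2 consonants (> 1) → phonotactically illegal
/llo.sppi/ — violates constraint (i): syllable 2 onset /spp/ has 3 consonants (> 2) → phonotactically illegal
/ro.tij/ — violates constraint (ii): syllable 2 coda contains /j/, which is not a licensed coda consonant → phonotactically illegal
/se/ — σ1 onset /s/, coda /∅/ ok → phonotactically legal
/llu.fit/ — violates constraint (ii): syllable 2 coda contains /t/, which is not a licensed coda consonant → phonotactically illegal
/fe.jslif/ — violates constraint (i): syllable 2 onset /jsl/ has 3 consonants (> 2) → phonotactically illegal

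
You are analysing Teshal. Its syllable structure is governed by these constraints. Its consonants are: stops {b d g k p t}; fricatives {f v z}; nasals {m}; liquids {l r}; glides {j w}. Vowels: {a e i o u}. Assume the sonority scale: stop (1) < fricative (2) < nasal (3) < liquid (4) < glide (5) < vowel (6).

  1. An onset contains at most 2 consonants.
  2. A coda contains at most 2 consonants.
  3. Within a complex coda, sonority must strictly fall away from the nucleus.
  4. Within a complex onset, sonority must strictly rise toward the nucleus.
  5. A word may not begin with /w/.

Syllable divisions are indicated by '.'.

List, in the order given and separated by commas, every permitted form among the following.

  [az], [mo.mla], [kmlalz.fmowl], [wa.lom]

[az] — σ1 onset /∅/, coda /z/ ok → permitted
[mo.mla] — σ1 onset /m/, coda /∅/ ok; σ2 onset /ml/ (3→4 rises), coda /∅/ ok → permitted
[kmlalz.fmowl] — violates constraint 1: syllable 1 onset /kml/ has 3 consonants (> 2) → not permitted
[wa.lom] — violates constraint 5: word begins with /w/ → not permitted

[az], [mo.mla]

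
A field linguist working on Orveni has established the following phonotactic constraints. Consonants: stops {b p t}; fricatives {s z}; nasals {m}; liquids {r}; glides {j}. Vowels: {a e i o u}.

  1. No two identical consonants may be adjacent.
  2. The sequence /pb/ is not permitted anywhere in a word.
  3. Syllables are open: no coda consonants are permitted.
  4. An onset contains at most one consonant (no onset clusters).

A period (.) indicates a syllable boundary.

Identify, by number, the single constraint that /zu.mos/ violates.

/zu.mos/: syllable 2 coda /s/ has 1 consonant (> 0).
This is a violation of constraint 3: "Syllables are open: no coda consonants are permitted."
The remaining constraints (1, 2, 4) are satisfied.

3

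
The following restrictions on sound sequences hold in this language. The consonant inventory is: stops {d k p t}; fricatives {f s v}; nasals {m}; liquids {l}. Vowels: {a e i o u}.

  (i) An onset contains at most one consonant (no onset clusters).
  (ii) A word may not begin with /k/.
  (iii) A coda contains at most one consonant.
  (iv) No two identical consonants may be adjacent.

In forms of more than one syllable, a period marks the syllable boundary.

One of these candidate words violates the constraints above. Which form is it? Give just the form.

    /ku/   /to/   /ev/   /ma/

/ku/

/ku/ — violates constraint (ii): word begins with /k/ → illicit
/to/ — σ1 onset /t/, coda /∅/ ok → licit
/ev/ — σ1 onset /∅/, coda /v/ ok → licit
/ma/ — σ1 onset /m/, coda /∅/ ok → licit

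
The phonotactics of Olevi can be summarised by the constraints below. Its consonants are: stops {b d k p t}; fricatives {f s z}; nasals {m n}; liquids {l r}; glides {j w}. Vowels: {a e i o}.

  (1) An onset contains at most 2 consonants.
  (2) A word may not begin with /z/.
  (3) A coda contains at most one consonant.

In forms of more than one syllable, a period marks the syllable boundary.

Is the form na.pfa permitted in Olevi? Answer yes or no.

yes

na.pfa — σ1 onset /n/, coda /∅/ ok; σ2 onset /pf/ (2C), coda /∅/ ok → permitted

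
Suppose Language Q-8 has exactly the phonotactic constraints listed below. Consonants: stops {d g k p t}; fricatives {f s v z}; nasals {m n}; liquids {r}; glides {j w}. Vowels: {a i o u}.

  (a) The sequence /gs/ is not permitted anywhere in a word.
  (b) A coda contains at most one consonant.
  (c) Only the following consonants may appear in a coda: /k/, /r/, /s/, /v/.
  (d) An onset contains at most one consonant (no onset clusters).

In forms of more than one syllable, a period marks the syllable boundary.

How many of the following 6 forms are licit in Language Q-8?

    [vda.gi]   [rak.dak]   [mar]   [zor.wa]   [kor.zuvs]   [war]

[vda.gi] — violates constraint (d): syllable 1 onset /vd/ has 2 consonants (> 1) → illicit
[rak.dak] — σ1 onset /r/, coda /k/ ok; σ2 onset /d/, coda /k/ ok → licit
[mar] — σ1 onset /m/, coda /r/ ok → licit
[zor.wa] — σ1 onset /z/, coda /r/ ok; σ2 onset /w/, coda /∅/ ok → licit
[kor.zuvs] — violates constraint (b): syllable 2 coda /vs/ has 2 consonants (> 1) → illicit
[war] — σ1 onset /w/, coda /r/ ok → licit
Licit: [rak.dak], [mar], [zor.wa], [war] → 4.

4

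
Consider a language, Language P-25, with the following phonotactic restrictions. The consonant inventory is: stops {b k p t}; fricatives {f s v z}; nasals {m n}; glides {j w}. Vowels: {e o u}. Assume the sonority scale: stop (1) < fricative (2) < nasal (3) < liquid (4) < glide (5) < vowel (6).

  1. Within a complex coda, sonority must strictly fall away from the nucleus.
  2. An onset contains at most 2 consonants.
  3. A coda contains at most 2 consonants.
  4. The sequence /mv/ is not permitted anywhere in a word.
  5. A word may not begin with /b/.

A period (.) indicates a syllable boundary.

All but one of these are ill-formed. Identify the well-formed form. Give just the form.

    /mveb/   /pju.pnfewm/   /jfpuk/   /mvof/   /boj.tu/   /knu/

/mveb/ — violates constraint 4: contains banned sequence /mv/ → ill-formed
/pju.pnfewm/ — violates constraint 2: syllable 2 onset /pnf/ has 3 consonants (> 2) → ill-formed
/jfpuk/ — violates constraint 2: syllable 1 onset /jfp/ has 3 consonants (> 2) → ill-formed
/mvof/ — violates constraint 4: contains banned sequence /mv/ → ill-formed
/boj.tu/ — violates constraint 5: word begins with /b/ → ill-formed
/knu/ — σ1 onset /kn/ (2C), coda /∅/ ok → well-formed

/knu/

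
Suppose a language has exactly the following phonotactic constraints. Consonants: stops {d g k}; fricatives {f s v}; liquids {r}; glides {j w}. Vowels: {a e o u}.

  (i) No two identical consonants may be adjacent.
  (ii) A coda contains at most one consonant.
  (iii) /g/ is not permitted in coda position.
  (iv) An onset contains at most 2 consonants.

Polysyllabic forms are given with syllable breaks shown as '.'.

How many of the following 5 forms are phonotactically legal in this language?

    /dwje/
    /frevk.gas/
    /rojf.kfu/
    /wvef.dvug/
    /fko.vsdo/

0

/dwje/ — violates constraint (iv): syllable 1 onset /dwj/ has 3 consonants (> 2) → phonotactically illegal
/frevk.gas/ — violates constraint (ii): syllable 1 coda /vk/ has 2 consonants (> 1) → phonotactically illegal
/rojf.kfu/ — violates constraint (ii): syllable 1 coda /jf/ has 2 consonants (> 1) → phonotactically illegal
/wvef.dvug/ — violates constraint (iii): syllable 2 coda contains /g/ → phonotactically illegal
/fko.vsdo/ — violates constraint (iv): syllable 2 onset /vsd/ has 3 consonants (> 2) → phonotactically illegal
No form is phonotactically legal → 0.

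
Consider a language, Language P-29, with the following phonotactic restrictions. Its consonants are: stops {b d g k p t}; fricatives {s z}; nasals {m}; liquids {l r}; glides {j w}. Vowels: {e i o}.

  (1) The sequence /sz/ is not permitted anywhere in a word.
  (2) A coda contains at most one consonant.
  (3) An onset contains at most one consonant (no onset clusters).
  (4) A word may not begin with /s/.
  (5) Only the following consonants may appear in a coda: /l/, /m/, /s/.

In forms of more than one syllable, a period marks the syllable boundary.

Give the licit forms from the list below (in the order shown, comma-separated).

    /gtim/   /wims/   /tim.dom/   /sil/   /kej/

/tim.dom/

/gtim/ — violates constraint 3: syllable 1 onset /gt/ has 2 consonants (> 1) → illicit
/wims/ — violates constraint 2: syllable 1 coda /ms/ has 2 consonants (> 1) → illicit
/tim.dom/ — σ1 onset /t/, coda /m/ ok; σ2 onset /d/, coda /m/ ok → licit
/sil/ — violates constraint 4: word begins with /s/ → illicit
/kej/ — violates constraint 5: syllable 1 coda contains /j/, which is not a licensed coda consonant → illicit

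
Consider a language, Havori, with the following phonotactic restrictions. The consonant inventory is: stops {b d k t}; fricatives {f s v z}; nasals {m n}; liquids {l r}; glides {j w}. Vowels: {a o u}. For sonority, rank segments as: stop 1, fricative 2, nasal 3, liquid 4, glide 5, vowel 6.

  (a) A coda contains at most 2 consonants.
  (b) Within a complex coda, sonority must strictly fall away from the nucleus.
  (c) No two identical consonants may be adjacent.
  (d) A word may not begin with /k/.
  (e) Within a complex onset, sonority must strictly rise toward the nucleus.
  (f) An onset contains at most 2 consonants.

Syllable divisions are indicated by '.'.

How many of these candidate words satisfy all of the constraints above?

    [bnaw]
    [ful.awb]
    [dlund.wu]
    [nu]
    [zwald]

5

[bnaw] — σ1 onset /bn/ (1→3 rises), coda /w/ ok → permitted
[ful.awb] — σ1 onset /f/, coda /l/ ok; σ2 onset /∅/, coda /wb/ (5→1 falls) ok → permitted
[dlund.wu] — σ1 onset /dl/ (1→4 rises), coda /nd/ (3→1 falls) ok; σ2 onset /w/, coda /∅/ ok → permitted
[nu] — σ1 onset /n/, coda /∅/ ok → permitted
[zwald] — σ1 onset /zw/ (2→5 rises), coda /ld/ (4→1 falls) ok → permitted
Permitted: [bnaw], [ful.awb], [dlund.wu], [nu], [zwald] → 5.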